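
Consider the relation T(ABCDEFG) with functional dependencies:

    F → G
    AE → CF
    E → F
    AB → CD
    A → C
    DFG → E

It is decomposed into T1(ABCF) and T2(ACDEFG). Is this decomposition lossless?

No

Common attributes: T1 ∩ T2 = {ACF}.
Closure of {ACF}: F → G applies, adding G. So (ACF)⁺ = {ACFG}.
The closure contains neither all of T1 = {ABCF} nor all of T2 = {ACDEFG}, so the common attributes are not a superkey of either fragment. The join is lossy.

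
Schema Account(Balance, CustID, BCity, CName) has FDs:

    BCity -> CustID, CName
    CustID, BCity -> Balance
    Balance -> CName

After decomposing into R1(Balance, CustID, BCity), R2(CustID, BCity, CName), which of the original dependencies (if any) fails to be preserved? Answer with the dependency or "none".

Check Balance → CName: no single fragment contains all of {Balance, CName}, and the restricted closure of {Balance} across the fragments never reaches {CName}.
BCity → CustID, CName is preserved.
CustID, BCity → Balance is preserved.

Balance -> CName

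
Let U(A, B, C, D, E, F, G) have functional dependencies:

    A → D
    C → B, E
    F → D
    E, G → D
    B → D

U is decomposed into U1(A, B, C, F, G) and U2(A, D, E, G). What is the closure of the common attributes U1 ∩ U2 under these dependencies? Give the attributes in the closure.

A, D, G

U1 ∩ U2 = {A, G}.
A → D applies, adding D
Closure: {A, D, G}.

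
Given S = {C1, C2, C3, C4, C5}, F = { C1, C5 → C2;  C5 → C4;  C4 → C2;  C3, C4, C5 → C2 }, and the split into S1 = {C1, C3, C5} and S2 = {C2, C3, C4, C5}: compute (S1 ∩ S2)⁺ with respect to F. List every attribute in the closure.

C2, C3, C4, C5

S1 ∩ S2 = {C3, C5}.
C5 → C4 applies, adding C4
C4 → C2 applies, adding C2
Closure: {C2, C3, C4, C5}.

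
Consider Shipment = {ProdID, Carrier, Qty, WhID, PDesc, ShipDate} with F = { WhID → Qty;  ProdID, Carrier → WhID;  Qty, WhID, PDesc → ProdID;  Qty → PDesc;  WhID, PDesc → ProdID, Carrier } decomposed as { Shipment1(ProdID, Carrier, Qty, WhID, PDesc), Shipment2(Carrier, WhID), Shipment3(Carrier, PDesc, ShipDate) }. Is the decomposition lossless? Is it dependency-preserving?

Lossless test (chase): Rows 1 and 2 agree on WhID; apply WhID→Qty and equate their Qty entries. Rows 1 and 2 agree on Qty; apply Qty→PDesc and equate their PDesc entries. Rows 1 and 2 agree on WhID, PDesc; apply WhID, PDesc→ProdID, Carrier and equate their ProdID, Carrier entries. No row becomes fully distinguished — the join is lossy.
Dependency preservation: every FD's attributes lie within a single fragment, so each can be enforced locally — preserved.

lossy but dependency-preserving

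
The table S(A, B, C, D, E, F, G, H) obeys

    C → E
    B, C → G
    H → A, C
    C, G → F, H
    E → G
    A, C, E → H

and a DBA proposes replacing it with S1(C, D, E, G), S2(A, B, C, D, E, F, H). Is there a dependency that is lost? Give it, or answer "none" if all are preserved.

C → E lies within S1.
B, C → G: restricted closure across fragments reaches G.
H → A, C lies within S2.
C, G → F, H: restricted closure across fragments reaches F, H.
E → G lies within S1.
A, C, E → H lies within S2.
Every dependency is enforceable on the fragments, so the decomposition is dependency-preserving.

none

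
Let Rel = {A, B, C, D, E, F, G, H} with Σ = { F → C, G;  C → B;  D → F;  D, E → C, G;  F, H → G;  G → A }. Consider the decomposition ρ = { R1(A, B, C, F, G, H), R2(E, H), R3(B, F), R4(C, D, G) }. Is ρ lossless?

No

Chase test. Columns are A, B, C, D, E, F, G, H; row i has aⱼ where attribute j ∈ Ri, else bᵢⱼ.
Initial tableau (one row per fragment):
  row 1: a1 a2 a3 b14 b15 a6 a7 a8
  row 2: b21 b22 b23 b24 a5 b26 b27 a8
  row 3: b31 a2 b33 b34 b35 a6 b37 b38
  row 4: b41 b42 a3 a4 b45 b46 a7 b48
Rows 1 and 3 agree on F; apply F→C, G and equate their C, G entries.
Rows 1 and 4 agree on C; apply C→B and equate their B entries.
Rows 1 and 3 agree on G; apply G→A and equate their A entries.
Rows 1 and 4 agree on G; apply G→A and equate their A entries.
No row becomes fully distinguished — the join is lossy.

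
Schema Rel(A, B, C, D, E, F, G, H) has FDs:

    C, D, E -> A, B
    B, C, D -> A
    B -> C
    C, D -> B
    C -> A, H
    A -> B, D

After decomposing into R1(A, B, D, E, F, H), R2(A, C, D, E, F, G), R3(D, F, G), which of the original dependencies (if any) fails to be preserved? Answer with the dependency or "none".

none

C, D, E → A, B: restricted closure across fragments reaches A, B.
B, C, D → A: restricted closure across fragments reaches A.
B → C: restricted closure across fragments reaches C.
C, D → B: restricted closure across fragments reaches B.
C → A, H: restricted closure across fragments reaches A, H.
A → B, D lies within R1.
Every dependency is enforceable on the fragments, so the decomposition is dependency-preserving.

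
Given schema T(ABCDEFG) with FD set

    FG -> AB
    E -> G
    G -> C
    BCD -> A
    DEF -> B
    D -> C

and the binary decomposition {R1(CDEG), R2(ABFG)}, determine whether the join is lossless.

No

Common attributes: R1 ∩ R2 = {G}.
Closure of {G}: G → C applies, adding C. So (G)⁺ = {CG}.
The closure contains neither all of R1 = {CDEG} nor all of R2 = {ABFG}, so the common attributes are not a superkey of either fragment. The join is lossy.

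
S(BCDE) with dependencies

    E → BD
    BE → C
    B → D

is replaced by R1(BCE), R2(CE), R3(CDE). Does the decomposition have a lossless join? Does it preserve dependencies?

lossless but not dependency-preserving

Lossless test (chase): Rows 1 and 2 agree on E; apply E→BD and equate their BD entries. Rows 1 and 3 agree on E; apply E→BD and equate their BD entries. Row 1 is now all distinguished symbols — the join is lossless.
Dependency preservation: the restricted closure of {B} across the fragments never reaches {D}, so B → D cannot be enforced without a join — not preserved.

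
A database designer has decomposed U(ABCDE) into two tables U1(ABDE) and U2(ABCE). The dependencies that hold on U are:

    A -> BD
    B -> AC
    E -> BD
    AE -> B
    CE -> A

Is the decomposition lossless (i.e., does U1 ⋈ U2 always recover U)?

Yes

Common attributes: U1 ∩ U2 = {ABE}.
Closure of {ABE}: A → BD applies, adding D; B → AC applies, adding C. So (ABE)⁺ = {ABCDE}.
This closure contains every attribute of U1, so U1 ∩ U2 → U1. The join is lossless.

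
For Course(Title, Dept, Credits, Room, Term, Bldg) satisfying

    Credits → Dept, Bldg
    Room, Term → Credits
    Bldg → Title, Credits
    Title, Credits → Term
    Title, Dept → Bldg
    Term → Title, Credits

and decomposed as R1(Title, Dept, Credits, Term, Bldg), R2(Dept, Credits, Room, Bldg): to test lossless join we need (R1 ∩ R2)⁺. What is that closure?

R1 ∩ R2 = {Dept, Credits, Bldg}.
Bldg → Title, Credits applies, adding Title
Title, Credits → Term applies, adding Term
Closure: {Title, Dept, Credits, Term, Bldg}.

Title, Dept, Credits, Term, Bldg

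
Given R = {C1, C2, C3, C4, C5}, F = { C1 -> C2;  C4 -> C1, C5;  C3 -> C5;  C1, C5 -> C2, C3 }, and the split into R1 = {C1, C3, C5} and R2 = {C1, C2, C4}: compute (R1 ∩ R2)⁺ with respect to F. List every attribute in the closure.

C1, C2

R1 ∩ R2 = {C1}.
C1 → C2 applies, adding C2
Closure: {C1, C2}.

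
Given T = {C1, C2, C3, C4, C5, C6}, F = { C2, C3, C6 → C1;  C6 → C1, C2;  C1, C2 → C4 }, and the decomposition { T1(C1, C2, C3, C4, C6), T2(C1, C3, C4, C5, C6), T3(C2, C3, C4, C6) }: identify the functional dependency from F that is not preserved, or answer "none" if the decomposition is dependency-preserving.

C2, C3, C6 → C1 lies within T1.
C6 → C1, C2 lies within T1.
C1, C2 → C4 lies within T1.
Every dependency is enforceable on the fragments, so the decomposition is dependency-preserving.

none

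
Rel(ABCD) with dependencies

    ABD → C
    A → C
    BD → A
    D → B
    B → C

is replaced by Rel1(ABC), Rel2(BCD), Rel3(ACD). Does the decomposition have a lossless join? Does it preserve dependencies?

Lossless test (chase): Rows 2 and 3 agree on D; apply D→B and equate their B entries. Rows 2 and 3 agree on BD; apply BD→A and equate their A entries. Row 2 is now all distinguished symbols — the join is lossless.
Dependency preservation: ABD → C; BD → A are not contained in any single fragment, but the restricted closure of each left-hand side across the fragments still reaches the right-hand side; the remaining FDs each lie inside some fragment. All dependencies are preserved.

lossless and dependency-preserving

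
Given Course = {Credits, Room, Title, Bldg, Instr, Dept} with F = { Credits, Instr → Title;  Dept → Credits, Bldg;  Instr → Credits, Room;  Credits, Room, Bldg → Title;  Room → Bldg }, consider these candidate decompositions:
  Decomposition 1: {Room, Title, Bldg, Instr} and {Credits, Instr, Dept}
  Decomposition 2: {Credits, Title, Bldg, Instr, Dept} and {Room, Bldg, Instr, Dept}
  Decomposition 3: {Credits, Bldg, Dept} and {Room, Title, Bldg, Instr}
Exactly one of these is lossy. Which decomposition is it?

Decomposition 1: common = {Instr}, closure = {Credits, Room, Title, Bldg, Instr} → lossless.
Decomposition 2: common = {Bldg, Instr, Dept}, closure = {Credits, Room, Title, Bldg, Instr, Dept} → lossless.
Decomposition 3: common = {Bldg}, closure = {Bldg} → lossy.

Decomposition 3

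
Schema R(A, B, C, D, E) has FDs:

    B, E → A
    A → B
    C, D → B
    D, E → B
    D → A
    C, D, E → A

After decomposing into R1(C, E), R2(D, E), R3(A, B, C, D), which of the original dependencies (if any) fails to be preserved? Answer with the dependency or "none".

B, E → A

Check B, E → A: no single fragment contains all of {A, B, E}, and the restricted closure of {B, E} across the fragments never reaches {A}.
A → B is preserved.
C, D → B is preserved.
D, E → B is preserved.
D → A is preserved.
C, D, E → A is preserved.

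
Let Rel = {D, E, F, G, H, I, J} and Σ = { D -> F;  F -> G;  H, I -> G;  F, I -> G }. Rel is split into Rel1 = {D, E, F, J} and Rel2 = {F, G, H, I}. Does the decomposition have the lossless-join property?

No

Common attributes: Rel1 ∩ Rel2 = {F}.
Closure of {F}: F → G applies, adding G. So (F)⁺ = {F, G}.
The closure contains neither all of Rel1 = {D, E, F, J} nor all of Rel2 = {F, G, H, I}, so the common attributes are not a superkey of either fragment. The join is lossy.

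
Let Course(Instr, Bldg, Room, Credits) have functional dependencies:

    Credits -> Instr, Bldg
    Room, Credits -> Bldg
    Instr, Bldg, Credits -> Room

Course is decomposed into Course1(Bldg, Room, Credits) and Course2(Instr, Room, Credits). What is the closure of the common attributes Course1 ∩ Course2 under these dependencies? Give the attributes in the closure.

Course1 ∩ Course2 = {Room, Credits}.
Credits → Instr, Bldg applies, adding Instr, Bldg
Closure: {Instr, Bldg, Room, Credits}.

Instr, Bldg, Room, Credits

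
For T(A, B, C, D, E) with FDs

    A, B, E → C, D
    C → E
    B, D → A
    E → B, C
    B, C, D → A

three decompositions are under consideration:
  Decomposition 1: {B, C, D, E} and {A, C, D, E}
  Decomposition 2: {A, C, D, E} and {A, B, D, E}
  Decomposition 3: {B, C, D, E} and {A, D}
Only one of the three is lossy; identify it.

Decomposition 3

Decomposition 1: common = {C, D, E}, closure = {A, B, C, D, E} → lossless.
Decomposition 2: common = {A, D, E}, closure = {A, B, C, D, E} → lossless.
Decomposition 3: common = {D}, closure = {D} → lossy.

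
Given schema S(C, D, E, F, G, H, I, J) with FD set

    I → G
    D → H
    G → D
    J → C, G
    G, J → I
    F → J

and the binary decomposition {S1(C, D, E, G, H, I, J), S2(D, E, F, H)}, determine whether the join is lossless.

Common attributes: S1 ∩ S2 = {D, E, H}.
No dependency enlarges {D, E, H}, so (D, E, H)⁺ = {D, E, H}.
The closure contains neither all of S1 = {C, D, E, G, H, I, J} nor all of S2 = {D, E, F, H}, so the common attributes are not a superkey of either fragment. The join is lossy.

No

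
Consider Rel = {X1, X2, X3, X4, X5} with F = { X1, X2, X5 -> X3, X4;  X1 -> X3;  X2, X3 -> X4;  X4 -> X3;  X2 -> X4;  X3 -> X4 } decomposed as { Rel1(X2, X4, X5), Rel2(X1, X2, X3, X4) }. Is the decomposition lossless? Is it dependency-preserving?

lossy but dependency-preserving

Lossless test: (X2, X4)⁺ = {X2, X3, X4}, which is a superkey of neither fragment — lossy.
Dependency preservation: X1, X2, X5 → X3, X4 is not contained in any single fragment, but the restricted closure of its left-hand side across the fragments still reaches the right-hand side; the remaining FDs each lie inside some fragment. All dependencies are preserved.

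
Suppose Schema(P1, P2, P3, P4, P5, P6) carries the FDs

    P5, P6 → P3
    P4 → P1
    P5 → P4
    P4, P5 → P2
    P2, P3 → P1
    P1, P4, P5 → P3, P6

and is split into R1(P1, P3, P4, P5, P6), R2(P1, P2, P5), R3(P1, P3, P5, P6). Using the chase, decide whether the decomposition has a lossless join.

Yes

Chase test. Columns are P1, P2, P3, P4, P5, P6; row i has aⱼ where attribute j ∈ Ri, else bᵢⱼ.
Initial tableau (one row per fragment):
  row 1: a1 b12 a3 a4 a5 a6
  row 2: a1 a2 b23 b24 a5 b26
  row 3: a1 b32 a3 b34 a5 a6
Rows 1 and 2 agree on P5; apply P5→P4 and equate their P4 entries.
Rows 1 and 3 agree on P5; apply P5→P4 and equate their P4 entries.
Rows 1 and 2 agree on P4, P5; apply P4, P5→P2 and equate their P2 entries.
Rows 1 and 3 agree on P4, P5; apply P4, P5→P2 and equate their P2 entries.
Rows 1 and 2 agree on P1, P4, P5; apply P1, P4, P5→P3, P6 and equate their P3, P6 entries.
Row 1 is now all distinguished symbols — the join is lossless.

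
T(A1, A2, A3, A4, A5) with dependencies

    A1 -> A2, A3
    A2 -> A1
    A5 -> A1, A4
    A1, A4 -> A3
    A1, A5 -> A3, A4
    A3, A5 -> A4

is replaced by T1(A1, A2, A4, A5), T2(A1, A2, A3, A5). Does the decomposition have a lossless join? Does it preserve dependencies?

lossless and dependency-preserving

Lossless test: (A1, A2, A5)⁺ = {A1, A2, A3, A4, A5}, which contains all of one fragment — lossless.
Dependency preservation: A1, A4 → A3; A1, A5 → A3, A4; A3, A5 → A4 are not contained in any single fragment, but the restricted closure of each left-hand side across the fragments still reaches the right-hand side; the remaining FDs each lie inside some fragment. All dependencies are preserved.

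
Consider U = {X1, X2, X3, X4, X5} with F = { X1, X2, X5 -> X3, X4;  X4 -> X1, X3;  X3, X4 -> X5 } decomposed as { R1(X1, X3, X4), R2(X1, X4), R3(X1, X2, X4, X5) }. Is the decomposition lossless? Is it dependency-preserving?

lossless and dependency-preserving

Lossless test (chase): Rows 1 and 2 agree on X4; apply X4→X1, X3 and equate their X1, X3 entries. Rows 1 and 3 agree on X4; apply X4→X1, X3 and equate their X1, X3 entries. Rows 1 and 2 agree on X3, X4; apply X3, X4→X5 and equate their X5 entries. Rows 1 and 3 agree on X3, X4; apply X3, X4→X5 and equate their X5 entries. Row 3 is now all distinguished symbols — the join is lossless.
Dependency preservation: X1, X2, X5 → X3, X4; X3, X4 → X5 are not contained in any single fragment, but the restricted closure of each left-hand side across the fragments still reaches the right-hand side; the remaining FDs each lie inside some fragment. All dependencies are preserved.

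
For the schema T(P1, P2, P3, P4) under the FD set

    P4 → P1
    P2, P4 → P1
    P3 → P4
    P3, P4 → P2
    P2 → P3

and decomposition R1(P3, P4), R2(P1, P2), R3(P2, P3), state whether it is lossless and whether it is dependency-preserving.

Lossless test (chase): Rows 1 and 3 agree on P3; apply P3→P4 and equate their P4 entries. Rows 1 and 3 agree on P3, P4; apply P3, P4→P2 and equate their P2 entries. Rows 1 and 2 agree on P2; apply P2→P3 and equate their P3 entries. Rows 1 and 3 agree on P4; apply P4→P1 and equate their P1 entries. Rows 1 and 2 agree on P3; apply P3→P4 and equate their P4 entries. Rows 1 and 2 agree on P4; apply P4→P1 and equate their P1 entries. Row 1 is now all distinguished symbols — the join is lossless.
Dependency preservation: the restricted closure of {P4} across the fragments never reaches {P1}, so P4 → P1 cannot be enforced without a join — not preserved.

lossless but not dependency-preserving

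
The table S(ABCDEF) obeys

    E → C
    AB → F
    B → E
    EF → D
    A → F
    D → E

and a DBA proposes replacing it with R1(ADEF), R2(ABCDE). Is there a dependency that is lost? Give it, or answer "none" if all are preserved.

none

E → C lies within R2.
AB → F: restricted closure across fragments reaches F.
B → E lies within R2.
EF → D lies within R1.
A → F lies within R1.
D → E lies within R1.
Every dependency is enforceable on the fragments, so the decomposition is dependency-preserving.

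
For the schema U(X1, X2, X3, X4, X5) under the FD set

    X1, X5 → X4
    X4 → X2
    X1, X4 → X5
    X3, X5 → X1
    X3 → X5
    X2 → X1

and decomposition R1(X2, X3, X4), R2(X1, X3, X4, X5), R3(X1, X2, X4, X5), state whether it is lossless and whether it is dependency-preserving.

lossless and dependency-preserving

Lossless test (chase): Rows 1 and 2 agree on X4; apply X4→X2 and equate their X2 entries. Rows 1 and 2 agree on X3; apply X3→X5 and equate their X5 entries. Rows 1 and 2 agree on X2; apply X2→X1 and equate their X1 entries. Row 1 is now all distinguished symbols — the join is lossless.
Dependency preservation: every FD's attributes lie within a single fragment, so each can be enforced locally — preserved.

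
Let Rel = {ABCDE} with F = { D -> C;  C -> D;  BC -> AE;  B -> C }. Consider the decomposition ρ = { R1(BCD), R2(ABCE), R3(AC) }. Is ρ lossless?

Yes

Chase test. Columns are ABCDE; row i has aⱼ where attribute j ∈ Ri, else bᵢⱼ.
Initial tableau (one row per fragment):
  row 1: b11 a2 a3 a4 b15
  row 2: a1 a2 a3 b24 a5
  row 3: a1 b32 a3 b34 b35
Rows 1 and 2 agree on C; apply C→D and equate their D entries.
Rows 1 and 3 agree on C; apply C→D and equate their D entries.
Rows 1 and 2 agree on BC; apply BC→AE and equate their AE entries.
Row 1 is now all distinguished symbols — the join is lossless.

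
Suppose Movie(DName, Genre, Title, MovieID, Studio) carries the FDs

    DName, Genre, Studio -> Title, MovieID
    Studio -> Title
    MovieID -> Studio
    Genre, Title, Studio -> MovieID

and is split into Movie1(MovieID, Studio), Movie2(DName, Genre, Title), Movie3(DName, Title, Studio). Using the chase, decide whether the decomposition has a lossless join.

Chase test. Columns are DName, Genre, Title, MovieID, Studio; row i has aⱼ where attribute j ∈ Moviei, else bᵢⱼ.
Initial tableau (one row per fragment):
  row 1: b11 b12 b13 a4 a5
  row 2: a1 a2 a3 b24 b25
  row 3: a1 b32 a3 b34 a5
Rows 1 and 3 agree on Studio; apply Studio→Title and equate their Title entries.
No row becomes fully distinguished — the join is lossy.

No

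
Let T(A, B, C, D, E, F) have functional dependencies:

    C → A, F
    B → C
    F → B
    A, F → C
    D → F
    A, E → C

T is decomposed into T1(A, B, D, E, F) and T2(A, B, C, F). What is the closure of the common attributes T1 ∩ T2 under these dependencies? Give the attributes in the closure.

A, B, C, F

T1 ∩ T2 = {A, B, F}.
B → C applies, adding C
Closure: {A, B, C, F}.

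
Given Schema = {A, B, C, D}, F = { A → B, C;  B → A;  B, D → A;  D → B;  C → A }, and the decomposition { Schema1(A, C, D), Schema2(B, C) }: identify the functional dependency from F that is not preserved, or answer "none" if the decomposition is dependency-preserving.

A → B, C: restricted closure across fragments reaches B, C.
B → A: restricted closure across fragments reaches A.
B, D → A: restricted closure across fragments reaches A.
D → B: restricted closure across fragments reaches B.
C → A lies within Schema1.
Every dependency is enforceable on the fragments, so the decomposition is dependency-preserving.

none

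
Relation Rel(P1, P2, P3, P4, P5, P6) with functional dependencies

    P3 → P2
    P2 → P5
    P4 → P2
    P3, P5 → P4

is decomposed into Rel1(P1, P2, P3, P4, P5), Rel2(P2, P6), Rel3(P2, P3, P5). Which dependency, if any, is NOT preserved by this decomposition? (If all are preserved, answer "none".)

P3 → P2 lies within Rel1.
P2 → P5 lies within Rel1.
P4 → P2 lies within Rel1.
P3, P5 → P4 lies within Rel1.
Every dependency is enforceable on the fragments, so the decomposition is dependency-preserving.

none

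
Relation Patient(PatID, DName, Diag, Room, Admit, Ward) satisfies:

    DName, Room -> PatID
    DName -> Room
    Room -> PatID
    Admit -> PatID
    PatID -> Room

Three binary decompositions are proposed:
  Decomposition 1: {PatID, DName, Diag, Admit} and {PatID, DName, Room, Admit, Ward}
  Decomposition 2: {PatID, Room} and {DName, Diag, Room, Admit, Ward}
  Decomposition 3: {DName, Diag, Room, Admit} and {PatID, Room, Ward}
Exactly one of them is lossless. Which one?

Decomposition 1: common = {PatID, DName, Admit}, closure = {PatID, DName, Room, Admit} → lossy.
Decomposition 2: common = {Room}, closure = {PatID, Room} → lossless.
Decomposition 3: common = {Room}, closure = {PatID, Room} → lossy.

Decomposition 2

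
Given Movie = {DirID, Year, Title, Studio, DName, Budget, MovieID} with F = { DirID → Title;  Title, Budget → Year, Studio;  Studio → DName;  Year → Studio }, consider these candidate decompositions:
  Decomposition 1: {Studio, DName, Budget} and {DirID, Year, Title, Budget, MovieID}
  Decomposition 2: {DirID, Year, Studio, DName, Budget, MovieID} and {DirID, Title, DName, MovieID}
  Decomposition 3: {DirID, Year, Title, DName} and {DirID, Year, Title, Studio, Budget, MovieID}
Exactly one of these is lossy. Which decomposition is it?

Decomposition 1: common = {Budget}, closure = {Budget} → lossy.
Decomposition 2: common = {DirID, DName, MovieID}, closure = {DirID, Title, DName, MovieID} → lossless.
Decomposition 3: common = {DirID, Year, Title}, closure = {DirID, Year, Title, Studio, DName} → lossless.

Decomposition 1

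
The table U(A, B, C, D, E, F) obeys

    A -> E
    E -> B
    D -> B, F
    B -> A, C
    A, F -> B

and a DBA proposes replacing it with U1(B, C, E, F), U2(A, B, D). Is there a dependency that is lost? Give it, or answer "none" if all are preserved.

D -> B, F

Check D → B, F: no single fragment contains all of {B, D, F}, and the restricted closure of {D} across the fragments never reaches {B, F}.
A → E is preserved.
E → B is preserved.
B → A, C is preserved.
A, F → B is preserved.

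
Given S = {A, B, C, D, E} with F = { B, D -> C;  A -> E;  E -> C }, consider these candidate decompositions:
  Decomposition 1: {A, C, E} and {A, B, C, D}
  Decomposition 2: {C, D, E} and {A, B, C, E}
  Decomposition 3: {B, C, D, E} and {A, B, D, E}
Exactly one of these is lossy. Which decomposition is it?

Decomposition 1: common = {A, C}, closure = {A, C, E} → lossless.
Decomposition 2: common = {C, E}, closure = {C, E} → lossy.
Decomposition 3: common = {B, D, E}, closure = {B, C, D, E} → lossless.

Decomposition 2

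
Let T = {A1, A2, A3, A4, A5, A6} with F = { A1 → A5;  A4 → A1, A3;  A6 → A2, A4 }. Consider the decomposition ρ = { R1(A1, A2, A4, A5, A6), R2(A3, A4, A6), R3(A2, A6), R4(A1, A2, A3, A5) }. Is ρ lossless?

Chase test. Columns are A1, A2, A3, A4, A5, A6; row i has aⱼ where attribute j ∈ Ri, else bᵢⱼ.
Initial tableau (one row per fragment):
  row 1: a1 a2 b13 a4 a5 a6
  row 2: b21 b22 a3 a4 b25 a6
  row 3: b31 a2 b33 b34 b35 a6
  row 4: a1 a2 a3 b44 a5 b46
Rows 1 and 2 agree on A4; apply A4→A1, A3 and equate their A1, A3 entries.
Rows 1 and 2 agree on A6; apply A6→A2, A4 and equate their A2, A4 entries.
Rows 1 and 3 agree on A6; apply A6→A2, A4 and equate their A2, A4 entries.
Rows 1 and 2 agree on A1; apply A1→A5 and equate their A5 entries.
Rows 1 and 3 agree on A4; apply A4→A1, A3 and equate their A1, A3 entries.
Rows 1 and 3 agree on A1; apply A1→A5 and equate their A5 entries.
Row 1 is now all distinguished symbols — the join is lossless.

Yes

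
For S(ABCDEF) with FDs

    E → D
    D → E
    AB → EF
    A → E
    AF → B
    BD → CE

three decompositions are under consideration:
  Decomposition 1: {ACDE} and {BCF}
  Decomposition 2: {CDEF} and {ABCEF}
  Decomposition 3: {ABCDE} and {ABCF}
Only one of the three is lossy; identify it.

Decomposition 1

Decomposition 1: common = {C}, closure = {C} → lossy.
Decomposition 2: common = {CEF}, closure = {CDEF} → lossless.
Decomposition 3: common = {ABC}, closure = {ABCDEF} → lossless.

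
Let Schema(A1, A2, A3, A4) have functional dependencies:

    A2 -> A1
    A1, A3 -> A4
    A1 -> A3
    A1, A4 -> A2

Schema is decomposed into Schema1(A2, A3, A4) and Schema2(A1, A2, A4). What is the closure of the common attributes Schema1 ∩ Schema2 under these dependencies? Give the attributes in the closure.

Schema1 ∩ Schema2 = {A2, A4}.
A2 → A1 applies, adding A1
A1 → A3 applies, adding A3
Closure: {A1, A2, A3, A4}.

A1, A2, A3, A4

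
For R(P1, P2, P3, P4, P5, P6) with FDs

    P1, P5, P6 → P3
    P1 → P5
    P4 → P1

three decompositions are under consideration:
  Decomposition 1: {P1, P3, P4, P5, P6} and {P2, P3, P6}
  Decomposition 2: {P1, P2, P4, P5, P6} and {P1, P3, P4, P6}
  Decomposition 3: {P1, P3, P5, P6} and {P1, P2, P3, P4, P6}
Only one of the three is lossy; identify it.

Decomposition 1: common = {P3, P6}, closure = {P3, P6} → lossy.
Decomposition 2: common = {P1, P4, P6}, closure = {P1, P3, P4, P5, P6} → lossless.
Decomposition 3: common = {P1, P3, P6}, closure = {P1, P3, P5, P6} → lossless.

Decomposition 1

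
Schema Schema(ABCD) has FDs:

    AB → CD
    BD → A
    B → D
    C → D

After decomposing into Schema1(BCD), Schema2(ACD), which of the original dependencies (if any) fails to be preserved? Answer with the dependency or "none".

BD → A

Check BD → A: no single fragment contains all of {ABD}, and the restricted closure of {BD} across the fragments never reaches {A}.
AB → CD is preserved.
B → D is preserved.
C → D is preserved.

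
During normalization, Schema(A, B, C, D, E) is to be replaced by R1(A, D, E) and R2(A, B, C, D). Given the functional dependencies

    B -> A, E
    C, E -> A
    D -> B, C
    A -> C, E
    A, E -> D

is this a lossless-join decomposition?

Yes

Common attributes: R1 ∩ R2 = {A, D}.
Closure of {A, D}: D → B, C applies, adding B, C; A → C, E applies, adding E. So (A, D)⁺ = {A, B, C, D, E}.
This closure contains every attribute of R1, so R1 ∩ R2 → R1. The join is lossless.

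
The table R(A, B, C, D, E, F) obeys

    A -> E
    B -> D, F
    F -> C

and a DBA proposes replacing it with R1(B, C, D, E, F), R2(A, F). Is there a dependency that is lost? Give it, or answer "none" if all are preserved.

Check A → E: no single fragment contains all of {A, E}, and the restricted closure of {A} across the fragments never reaches {E}.
B → D, F is preserved.
F → C is preserved.

A -> E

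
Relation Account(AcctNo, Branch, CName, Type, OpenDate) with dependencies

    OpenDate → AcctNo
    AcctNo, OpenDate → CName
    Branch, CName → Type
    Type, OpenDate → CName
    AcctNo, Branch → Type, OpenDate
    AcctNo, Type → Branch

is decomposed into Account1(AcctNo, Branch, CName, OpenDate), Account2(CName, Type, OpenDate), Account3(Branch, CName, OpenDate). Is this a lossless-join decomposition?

No

Chase test. Columns are AcctNo, Branch, CName, Type, OpenDate; row i has aⱼ where attribute j ∈ Accounti, else bᵢⱼ.
Initial tableau (one row per fragment):
  row 1: a1 a2 a3 b14 a5
  row 2: b21 b22 a3 a4 a5
  row 3: b31 a2 a3 b34 a5
Rows 1 and 2 agree on OpenDate; apply OpenDate→AcctNo and equate their AcctNo entries.
Rows 1 and 3 agree on OpenDate; apply OpenDate→AcctNo and equate their AcctNo entries.
Rows 1 and 3 agree on Branch, CName; apply Branch, CName→Type and equate their Type entries.
No row becomes fully distinguished — the join is lossy.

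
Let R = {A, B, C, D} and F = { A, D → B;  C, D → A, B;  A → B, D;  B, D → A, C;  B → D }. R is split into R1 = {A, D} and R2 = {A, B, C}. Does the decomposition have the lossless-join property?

Common attributes: R1 ∩ R2 = {A}.
Closure of {A}: A → B, D applies, adding B, D; B, D → A, C applies, adding C. So (A)⁺ = {A, B, C, D}.
This closure contains every attribute of R1, so R1 ∩ R2 → R1. The join is lossless.

Yes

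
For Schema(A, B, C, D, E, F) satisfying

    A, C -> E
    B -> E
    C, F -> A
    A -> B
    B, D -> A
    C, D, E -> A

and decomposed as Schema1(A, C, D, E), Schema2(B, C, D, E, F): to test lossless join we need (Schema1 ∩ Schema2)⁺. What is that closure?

Schema1 ∩ Schema2 = {C, D, E}.
C, D, E → A applies, adding A
A → B applies, adding B
Closure: {A, B, C, D, E}.

A, B, C, D, E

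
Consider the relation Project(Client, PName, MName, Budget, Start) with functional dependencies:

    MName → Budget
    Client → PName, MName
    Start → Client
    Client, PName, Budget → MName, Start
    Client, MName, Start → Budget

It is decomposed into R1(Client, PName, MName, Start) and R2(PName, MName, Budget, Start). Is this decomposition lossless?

Common attributes: R1 ∩ R2 = {PName, MName, Start}.
Closure of {PName, MName, Start}: MName → Budget applies, adding Budget; Start → Client applies, adding Client. So (PName, MName, Start)⁺ = {Client, PName, MName, Budget, Start}.
This closure contains every attribute of R1, so R1 ∩ R2 → R1. The join is lossless.

Yes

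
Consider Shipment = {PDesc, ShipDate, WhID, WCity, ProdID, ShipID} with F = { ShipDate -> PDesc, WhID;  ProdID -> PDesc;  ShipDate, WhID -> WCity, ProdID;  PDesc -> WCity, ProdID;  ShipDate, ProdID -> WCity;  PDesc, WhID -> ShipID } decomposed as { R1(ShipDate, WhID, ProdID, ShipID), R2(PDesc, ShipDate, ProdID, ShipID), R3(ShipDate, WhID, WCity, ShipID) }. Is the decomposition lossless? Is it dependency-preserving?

lossless but not dependency-preserving

Lossless test (chase): Rows 1 and 2 agree on ShipDate; apply ShipDate→PDesc, WhID and equate their PDesc, WhID entries. Rows 1 and 3 agree on ShipDate; apply ShipDate→PDesc, WhID and equate their PDesc, WhID entries. Rows 1 and 2 agree on ShipDate, WhID; apply ShipDate, WhID→WCity, ProdID and equate their WCity, ProdID entries. Rows 1 and 3 agree on ShipDate, WhID; apply ShipDate, WhID→WCity, ProdID and equate their WCity, ProdID entries. Row 1 is now all distinguished symbols — the join is lossless.
Dependency preservation: the restricted closure of {PDesc} across the fragments never reaches {WCity, ProdID}, so PDesc → WCity, ProdID cannot be enforced without a join — not preserved.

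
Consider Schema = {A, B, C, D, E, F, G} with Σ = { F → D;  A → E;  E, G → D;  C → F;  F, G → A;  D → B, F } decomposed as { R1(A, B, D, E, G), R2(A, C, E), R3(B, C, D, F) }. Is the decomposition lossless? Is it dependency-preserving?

Lossless test (chase): Rows 2 and 3 agree on C; apply C→F and equate their F entries. Rows 1 and 3 agree on D; apply D→B, F and equate their B, F entries. Rows 1 and 2 agree on F; apply F→D and equate their D entries. Rows 1 and 2 agree on D; apply D→B, F and equate their B, F entries. No row becomes fully distinguished — the join is lossy.
Dependency preservation: F, G → A is not contained in any single fragment, but the restricted closure of its left-hand side across the fragments still reaches the right-hand side; the remaining FDs each lie inside some fragment. All dependencies are preserved.

lossy but dependency-preserving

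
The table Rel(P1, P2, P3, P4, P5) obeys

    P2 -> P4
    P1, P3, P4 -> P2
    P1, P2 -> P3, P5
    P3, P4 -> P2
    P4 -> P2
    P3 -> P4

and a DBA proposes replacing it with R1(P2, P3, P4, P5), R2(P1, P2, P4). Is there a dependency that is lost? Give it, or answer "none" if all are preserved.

Check P1, P2 → P3, P5: no single fragment contains all of {P1, P2, P3, P5}, and the restricted closure of {P1, P2} across the fragments never reaches {P3, P5}.
P2 → P4 is preserved.
P1, P3, P4 → P2 is preserved.
P3, P4 → P2 is preserved.
P4 → P2 is preserved.
P3 → P4 is preserved.

P1, P2 -> P3, P5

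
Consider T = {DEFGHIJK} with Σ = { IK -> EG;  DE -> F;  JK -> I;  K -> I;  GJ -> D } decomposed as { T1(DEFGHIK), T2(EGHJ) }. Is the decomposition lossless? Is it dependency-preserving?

lossy and not dependency-preserving

Lossless test: (EGH)⁺ = {EGH}, which is a superkey of neither fragment — lossy.
Dependency preservation: the restricted closure of {GJ} across the fragments never reaches {D}, so GJ → D cannot be enforced without a join — not preserved.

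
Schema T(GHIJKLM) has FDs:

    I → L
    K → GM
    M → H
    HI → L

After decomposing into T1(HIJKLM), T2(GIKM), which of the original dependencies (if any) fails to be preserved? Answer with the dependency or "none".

none

I → L lies within T1.
K → GM lies within T2.
M → H lies within T1.
HI → L lies within T1.
Every dependency is enforceable on the fragments, so the decomposition is dependency-preserving.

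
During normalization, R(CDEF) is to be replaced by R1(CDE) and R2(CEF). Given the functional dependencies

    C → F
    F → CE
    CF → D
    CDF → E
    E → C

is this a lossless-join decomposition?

Yes

Common attributes: R1 ∩ R2 = {CE}.
Closure of {CE}: C → F applies, adding F; CF → D applies, adding D. So (CE)⁺ = {CDEF}.
This closure contains every attribute of R1, so R1 ∩ R2 → R1. The join is lossless.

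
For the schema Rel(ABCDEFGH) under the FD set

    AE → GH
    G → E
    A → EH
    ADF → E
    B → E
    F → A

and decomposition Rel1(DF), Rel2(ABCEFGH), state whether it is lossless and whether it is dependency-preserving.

Lossless test: (F)⁺ = {AEFGH}, which is a superkey of neither fragment — lossy.
Dependency preservation: ADF → E is not contained in any single fragment, but the restricted closure of its left-hand side across the fragments still reaches the right-hand side; the remaining FDs each lie inside some fragment. All dependencies are preserved.

lossy but dependency-preserving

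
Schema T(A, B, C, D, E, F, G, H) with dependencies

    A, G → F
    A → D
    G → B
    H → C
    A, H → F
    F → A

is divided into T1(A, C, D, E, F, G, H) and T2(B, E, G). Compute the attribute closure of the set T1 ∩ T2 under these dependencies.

T1 ∩ T2 = {E, G}.
G → B applies, adding B
Closure: {B, E, G}.

B, E, G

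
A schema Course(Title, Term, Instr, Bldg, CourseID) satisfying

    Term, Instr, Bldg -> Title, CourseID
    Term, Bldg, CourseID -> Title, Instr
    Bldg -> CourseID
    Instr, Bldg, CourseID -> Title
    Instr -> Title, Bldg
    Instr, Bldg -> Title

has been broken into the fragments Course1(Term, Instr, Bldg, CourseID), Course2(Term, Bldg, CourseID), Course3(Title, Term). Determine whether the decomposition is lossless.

No

Chase test. Columns are Title, Term, Instr, Bldg, CourseID; row i has aⱼ where attribute j ∈ Coursei, else bᵢⱼ.
Initial tableau (one row per fragment):
  row 1: b11 a2 a3 a4 a5
  row 2: b21 a2 b23 a4 a5
  row 3: a1 a2 b33 b34 b35
Rows 1 and 2 agree on Term, Bldg, CourseID; apply Term, Bldg, CourseID→Title, Instr and equate their Title, Instr entries.
No row becomes fully distinguished — the join is lossy.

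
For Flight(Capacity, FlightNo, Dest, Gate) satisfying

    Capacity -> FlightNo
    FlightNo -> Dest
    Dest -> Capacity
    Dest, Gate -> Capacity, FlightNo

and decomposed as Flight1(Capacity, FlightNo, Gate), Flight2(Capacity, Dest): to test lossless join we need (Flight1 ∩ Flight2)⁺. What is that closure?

Capacity, FlightNo, Dest

Flight1 ∩ Flight2 = {Capacity}.
Capacity → FlightNo applies, adding FlightNo
FlightNo → Dest applies, adding Dest
Closure: {Capacity, FlightNo, Dest}.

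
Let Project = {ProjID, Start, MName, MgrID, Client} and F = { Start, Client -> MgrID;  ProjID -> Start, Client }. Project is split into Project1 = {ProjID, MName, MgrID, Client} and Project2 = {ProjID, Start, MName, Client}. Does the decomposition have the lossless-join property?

Common attributes: Project1 ∩ Project2 = {ProjID, MName, Client}.
Closure of {ProjID, MName, Client}: ProjID → Start, Client applies, adding Start; Start, Client → MgrID applies, adding MgrID. So (ProjID, MName, Client)⁺ = {ProjID, Start, MName, MgrID, Client}.
This closure contains every attribute of Project1, so Project1 ∩ Project2 → Project1. The join is lossless.

Yes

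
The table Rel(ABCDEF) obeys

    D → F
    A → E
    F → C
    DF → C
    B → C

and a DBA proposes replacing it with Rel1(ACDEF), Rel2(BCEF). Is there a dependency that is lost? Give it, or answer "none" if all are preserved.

none

D → F lies within Rel1.
A → E lies within Rel1.
F → C lies within Rel1.
DF → C lies within Rel1.
B → C lies within Rel2.
Every dependency is enforceable on the fragments, so the decomposition is dependency-preserving.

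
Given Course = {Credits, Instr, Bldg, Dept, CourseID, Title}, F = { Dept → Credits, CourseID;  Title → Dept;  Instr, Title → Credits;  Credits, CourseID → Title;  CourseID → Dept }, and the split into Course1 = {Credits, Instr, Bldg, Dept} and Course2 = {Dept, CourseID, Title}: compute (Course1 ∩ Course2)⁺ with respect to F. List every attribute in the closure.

Course1 ∩ Course2 = {Dept}.
Dept → Credits, CourseID applies, adding Credits, CourseID
Credits, CourseID → Title applies, adding Title
Closure: {Credits, Dept, CourseID, Title}.

Credits, Dept, CourseID, Title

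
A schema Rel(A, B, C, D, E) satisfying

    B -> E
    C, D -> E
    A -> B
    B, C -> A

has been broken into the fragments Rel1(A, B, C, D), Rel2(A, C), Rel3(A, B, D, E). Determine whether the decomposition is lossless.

Chase test. Columns are A, B, C, D, E; row i has aⱼ where attribute j ∈ Reli, else bᵢⱼ.
Initial tableau (one row per fragment):
  row 1: a1 a2 a3 a4 b15
  row 2: a1 b22 a3 b24 b25
  row 3: a1 a2 b33 a4 a5
Rows 1 and 3 agree on B; apply B→E and equate their E entries.
Rows 1 and 2 agree on A; apply A→B and equate their B entries.
Rows 1 and 2 agree on B; apply B→E and equate their E entries.
Row 1 is now all distinguished symbols — the join is lossless.

Yes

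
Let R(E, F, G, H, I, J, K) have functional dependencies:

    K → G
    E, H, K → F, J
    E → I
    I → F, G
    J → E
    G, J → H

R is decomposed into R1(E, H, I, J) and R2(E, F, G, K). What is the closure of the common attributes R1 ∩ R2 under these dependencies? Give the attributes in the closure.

R1 ∩ R2 = {E}.
E → I applies, adding I
I → F, G applies, adding F, G
Closure: {E, F, G, I}.

E, F, G, I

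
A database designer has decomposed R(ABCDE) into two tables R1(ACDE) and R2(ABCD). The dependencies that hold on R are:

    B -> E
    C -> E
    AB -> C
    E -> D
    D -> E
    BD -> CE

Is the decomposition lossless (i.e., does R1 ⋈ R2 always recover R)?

Yes

Common attributes: R1 ∩ R2 = {ACD}.
Closure of {ACD}: C → E applies, adding E. So (ACD)⁺ = {ACDE}.
This closure contains every attribute of R1, so R1 ∩ R2 → R1. The join is lossless.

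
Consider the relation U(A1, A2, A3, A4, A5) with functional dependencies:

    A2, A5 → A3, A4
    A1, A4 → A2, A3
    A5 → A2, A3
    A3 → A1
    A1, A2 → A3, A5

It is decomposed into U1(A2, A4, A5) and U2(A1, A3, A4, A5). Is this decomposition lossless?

Yes

Common attributes: U1 ∩ U2 = {A4, A5}.
Closure of {A4, A5}: A5 → A2, A3 applies, adding A2, A3; A3 → A1 applies, adding A1. So (A4, A5)⁺ = {A1, A2, A3, A4, A5}.
This closure contains every attribute of U1, so U1 ∩ U2 → U1. The join is lossless.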